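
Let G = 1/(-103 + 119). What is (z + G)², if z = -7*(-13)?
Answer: 2122849/256 ≈ 8292.4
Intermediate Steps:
z = 91
G = 1/16 ≈ 0.062500
(z + G)² = (91 + 1/16)² = (1457/16)² = 2122849/256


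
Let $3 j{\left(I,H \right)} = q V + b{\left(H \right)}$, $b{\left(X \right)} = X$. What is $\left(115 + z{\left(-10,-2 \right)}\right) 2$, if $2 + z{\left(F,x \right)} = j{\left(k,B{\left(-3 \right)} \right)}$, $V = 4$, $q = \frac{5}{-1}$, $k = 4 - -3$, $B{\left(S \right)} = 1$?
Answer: $\frac{640}{3} \approx 213.33$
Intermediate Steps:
$k = 7$ ($k = 4 + 3 = 7$)
$q = -5$ ($q = 5 \left(-1\right) = -5$)
$j{\left(I,H \right)} = - \frac{20}{3} + \frac{H}{3}$ ($j{\left(I,H \right)} = \frac{\left(-5\right) 4 + H}{3} = \frac{-20 + H}{3} = - \frac{20}{3} + \frac{H}{3}$)
$z{\left(F,x \right)} = - \frac{25}{3}$ ($z{\left(F,x \right)} = -2 + \left(- \frac{20}{3} + \frac{1}{3} \cdot 1\right) = -2 + \left(- \frac{20}{3} + \frac{1}{3}\right) = -2 - \frac{19}{3} = - \frac{25}{3}$)
$\left(115 + z{\left(-10,-2 \right)}\right) 2 = \left(115 - \frac{25}{3}\right) 2 = \frac{320}{3} \cdot 2 = \frac{640}{3}$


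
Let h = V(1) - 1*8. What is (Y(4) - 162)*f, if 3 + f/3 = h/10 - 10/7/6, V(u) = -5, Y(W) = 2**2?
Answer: 75287/35 ≈ 2151.1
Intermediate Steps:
Y(W) = 4
h = -13 (h = -5 - 1*8 = -5 - 8 = -13)
f = -953/70 (f = -9 + 3*(-13/10 - 10/7/6) = -9 + 3*(-13*1/10 - 10*1/7*(1/6)) = -9 + 3*(-13/10 - 10/7*1/6) = -9 + 3*(-13/10 - 5/21) = -9 + 3*(-323/210) = -9 - 323/70 = -953/70 ≈ -13.614)
(Y(4) - 162)*f = (4 - 162)*(-953/70) = -158*(-953/70) = 75287/35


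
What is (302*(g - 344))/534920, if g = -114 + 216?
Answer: -18271/133730 ≈ -0.13663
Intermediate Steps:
g = 102
(302*(g - 344))/534920 = (302*(102 - 344))/534920 = (302*(-242))*(1/534920) = -73084*1/534920 = -18271/133730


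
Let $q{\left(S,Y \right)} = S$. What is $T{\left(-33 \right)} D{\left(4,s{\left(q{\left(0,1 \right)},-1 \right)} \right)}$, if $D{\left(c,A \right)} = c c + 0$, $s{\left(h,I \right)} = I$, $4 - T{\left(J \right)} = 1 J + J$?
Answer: $1120$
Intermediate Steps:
$T{\left(J \right)} = 4 - 2 J$ ($T{\left(J \right)} = 4 - \left(1 J + J\right) = 4 - \left(J + J\right) = 4 - 2 J$)
$D{\left(c,A \right)} = c^{2}$ ($D{\left(c,A \right)} = c^{2} + 0 = c^{2}$)
$T{\left(-33 \right)} D{\left(4,s{\left(q{\left(0,1 \right)},-1 \right)} \right)} = \left(4 - -66\right) 4^{2} = \left(4 + 66\right) 16 = 70 \cdot 16 = 1120$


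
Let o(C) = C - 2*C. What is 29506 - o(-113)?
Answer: 29393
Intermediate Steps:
o(C) = -C
29506 - o(-113) = 29506 - (-1)*(-113) = 29506 - 1*113 = 29506 - 113 = 29393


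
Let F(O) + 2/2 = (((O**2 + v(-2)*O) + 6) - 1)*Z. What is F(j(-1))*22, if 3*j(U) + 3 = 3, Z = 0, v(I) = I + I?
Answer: -22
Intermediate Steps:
v(I) = 2*I
j(U) = 0 (j(U) = -1 + (1/3)*3 = -1 + 1 = 0)
F(O) = -1 (F(O) = -1 + (((O**2 + (2*(-2))*O) + 6) - 1)*0 = -1 + (((O**2 - 4*O) + 6) - 1)*0 = -1 + ((6 + O**2 - 4*O) - 1)*0 = -1 + (5 + O**2 - 4*O)*0 = -1 + 0 = -1)
F(j(-1))*22 = -1*22 = -22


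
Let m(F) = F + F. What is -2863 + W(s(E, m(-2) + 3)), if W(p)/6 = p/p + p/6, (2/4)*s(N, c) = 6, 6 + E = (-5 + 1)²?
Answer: -2845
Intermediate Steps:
m(F) = 2*F
E = 10 (E = -6 + (-5 + 1)² = -6 + (-4)² = -6 + 16 = 10)
s(N, c) = 12 (s(N, c) = 2*6 = 12)
W(p) = 6 + p (W(p) = 6*(p/p + p/6) = 6*(1 + p*(⅙)) = 6*(1 + p/6) = 6 + p)
-2863 + W(s(E, m(-2) + 3)) = -2863 + (6 + 12) = -2863 + 18 = -2845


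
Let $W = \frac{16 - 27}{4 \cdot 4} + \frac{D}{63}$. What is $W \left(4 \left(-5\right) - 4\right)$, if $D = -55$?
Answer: $\frac{1573}{42} \approx 37.452$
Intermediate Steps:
$W = - \frac{1573}{1008}$ ($W = \frac{16 - 27}{4 \cdot 4} - \frac{55}{63} = - \frac{11}{16} - \frac{55}{63} = - \frac{1573}{1008} \approx -1.5605$)
$W \left(4 \left(-5\right) - 4\right) = - \frac{1573 \left(4 \left(-5\right) - 4\right)}{1008} = - \frac{1573 \left(-20 - 4\right)}{1008} = \left(- \frac{1573}{1008}\right) \left(-24\right) = \frac{1573}{42}$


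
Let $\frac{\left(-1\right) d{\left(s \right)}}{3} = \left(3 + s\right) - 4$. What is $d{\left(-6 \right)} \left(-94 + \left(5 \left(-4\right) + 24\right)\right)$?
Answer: $-1890$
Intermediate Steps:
$d{\left(s \right)} = 3 - 3 s$ ($d{\left(s \right)} = - 3 \left(\left(3 + s\right) - 4\right) = - 3 \left(-1 + s\right) = 3 - 3 s$)
$d{\left(-6 \right)} \left(-94 + \left(5 \left(-4\right) + 24\right)\right) = \left(3 - -18\right) \left(-94 + \left(5 \left(-4\right) + 24\right)\right) = \left(3 + 18\right) \left(-94 + \left(-20 + 24\right)\right) = 21 \left(-94 + 4\right) = 21 \left(-90\right) = -1890$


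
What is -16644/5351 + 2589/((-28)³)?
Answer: -379222827/117465152 ≈ -3.2284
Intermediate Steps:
-16644/5351 + 2589/((-28)³) = -16644*1/5351 + 2589/(-21952) = -16644/5351 + 2589*(-1/21952) = -16644/5351 - 2589/21952 = -379222827/117465152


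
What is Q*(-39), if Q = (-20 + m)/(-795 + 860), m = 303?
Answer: -849/5 ≈ -169.80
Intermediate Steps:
Q = 283/65 (Q = (-20 + 303)/(-795 + 860) = 283/65 ≈ 4.3538)
Q*(-39) = (283/65)*(-39) = -849/5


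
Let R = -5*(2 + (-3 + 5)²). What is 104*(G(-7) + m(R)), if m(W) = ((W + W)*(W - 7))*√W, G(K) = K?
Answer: -728 + 230880*I*√30 ≈ -728.0 + 1.2646e+6*I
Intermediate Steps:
R = -30 (R = -5*(2 + 2²) = -5*(2 + 4) = -5*6 = -30)
m(W) = 2*W^(3/2)*(-7 + W) (m(W) = ((2*W)*(-7 + W))*√W = (2*W*(-7 + W))*√W = 2*W^(3/2)*(-7 + W))
104*(G(-7) + m(R)) = 104*(-7 + 2*(-30)^(3/2)*(-7 - 30)) = 104*(-7 + 2*(-30*I*√30)*(-37)) = 104*(-7 + 2220*I*√30) = -728 + 230880*I*√30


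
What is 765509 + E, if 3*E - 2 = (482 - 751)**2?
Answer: 789630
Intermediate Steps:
E = 24121 (E = 2/3 + (482 - 751)**2/3 = 2/3 + (1/3)*(-269)**2 = 2/3 + (1/3)*72361 = 2/3 + 72361/3 = 24121)
765509 + E = 765509 + 24121 = 789630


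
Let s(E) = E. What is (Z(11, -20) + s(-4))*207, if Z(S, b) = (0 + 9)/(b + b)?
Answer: -34983/40 ≈ -874.58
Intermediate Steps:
Z(S, b) = 9/(2*b) (Z(S, b) = 9/((2*b)) = 9*(1/(2*b)) = 9/(2*b))
(Z(11, -20) + s(-4))*207 = ((9/2)/(-20) - 4)*207 = ((9/2)*(-1/20) - 4)*207 = (-9/40 - 4)*207 = -169/40*207 = -34983/40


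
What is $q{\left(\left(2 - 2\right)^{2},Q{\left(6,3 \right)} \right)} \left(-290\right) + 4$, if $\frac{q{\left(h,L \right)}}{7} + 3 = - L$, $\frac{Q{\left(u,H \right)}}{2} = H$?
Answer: $18274$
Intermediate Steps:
$Q{\left(u,H \right)} = 2 H$
$q{\left(h,L \right)} = -21 - 7 L$ ($q{\left(h,L \right)} = -21 + 7 \left(- L\right) = -21 - 7 L$)
$q{\left(\left(2 - 2\right)^{2},Q{\left(6,3 \right)} \right)} \left(-290\right) + 4 = \left(-21 - 7 \cdot 2 \cdot 3\right) \left(-290\right) + 4 = \left(-21 - 42\right) \left(-290\right) + 4 = \left(-63\right) \left(-290\right) + 4 = 18270 + 4 = 18274$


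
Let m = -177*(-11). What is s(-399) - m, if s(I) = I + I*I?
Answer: 156855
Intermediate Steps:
s(I) = I + I²
m = 1947
s(-399) - m = -399*(1 - 399) - 1*1947 = -399*(-398) - 1947 = 158802 - 1947 = 156855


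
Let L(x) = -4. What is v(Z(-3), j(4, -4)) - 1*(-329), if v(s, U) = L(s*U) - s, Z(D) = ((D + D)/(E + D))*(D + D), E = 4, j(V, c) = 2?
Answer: 289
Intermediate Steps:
Z(D) = 4*D**2/(4 + D) (Z(D) = ((D + D)/(4 + D))*(D + D) = ((2*D)/(4 + D))*(2*D) = (2*D/(4 + D))*(2*D) = 4*D**2/(4 + D))
v(s, U) = -4 - s
v(Z(-3), j(4, -4)) - 1*(-329) = (-4 - 4*(-3)**2/(4 - 3)) - 1*(-329) = (-4 - 4*9/1) + 329 = (-4 - 4*9) + 329 = (-4 - 1*36) + 329 = (-4 - 36) + 329 = -40 + 329 = 289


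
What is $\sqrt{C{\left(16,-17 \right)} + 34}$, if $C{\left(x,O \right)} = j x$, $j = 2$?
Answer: $\sqrt{66} \approx 8.124$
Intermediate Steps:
$C{\left(x,O \right)} = 2 x$
$\sqrt{C{\left(16,-17 \right)} + 34} = \sqrt{2 \cdot 16 + 34} = \sqrt{32 + 34} = \sqrt{66}$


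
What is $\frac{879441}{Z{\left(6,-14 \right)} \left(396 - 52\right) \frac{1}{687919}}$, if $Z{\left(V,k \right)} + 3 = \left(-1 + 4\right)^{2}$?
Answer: $\frac{201661391093}{688} \approx 2.9311 \cdot 10^{8}$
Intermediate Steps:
$Z{\left(V,k \right)} = 6$ ($Z{\left(V,k \right)} = -3 + \left(-1 + 4\right)^{2} = -3 + 3^{2} = -3 + 9 = 6$)
$\frac{879441}{Z{\left(6,-14 \right)} \left(396 - 52\right) \frac{1}{687919}} = \frac{879441}{6 \left(396 - 52\right) \frac{1}{687919}} = \frac{879441}{6 \cdot 344 \cdot \frac{1}{687919}} = \frac{879441}{2064 \cdot \frac{1}{687919}} = \frac{879441}{\frac{2064}{687919}} = 879441 \cdot \frac{687919}{2064} = \frac{201661391093}{688}$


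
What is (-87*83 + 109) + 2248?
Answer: -4864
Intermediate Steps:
(-87*83 + 109) + 2248 = (-7221 + 109) + 2248 = -7112 + 2248 = -4864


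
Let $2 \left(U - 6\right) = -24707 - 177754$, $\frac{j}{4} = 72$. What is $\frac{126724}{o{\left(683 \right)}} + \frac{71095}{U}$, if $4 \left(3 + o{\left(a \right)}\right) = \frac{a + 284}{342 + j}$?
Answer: $- \frac{64651908090190}{1334746257} \approx -48438.0$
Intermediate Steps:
$j = 288$ ($j = 4 \cdot 72 = 288$)
$o{\left(a \right)} = - \frac{1819}{630} + \frac{a}{2520}$ ($o{\left(a \right)} = -3 + \frac{\left(a + 284\right) \frac{1}{342 + 288}}{4} = -3 + \frac{\left(284 + a\right) \frac{1}{630}}{4} = -3 + \frac{\frac{142}{315} + \frac{a}{630}}{4} = -3 + \left(\frac{71}{630} + \frac{a}{2520}\right) = - \frac{1819}{630} + \frac{a}{2520}$)
$U = - \frac{202449}{2}$ ($U = 6 + \frac{-24707 - 177754}{2} = 6 + \frac{1}{2} \left(-202461\right) = 6 - \frac{202461}{2} = - \frac{202449}{2} \approx -1.0122 \cdot 10^{5}$)
$\frac{126724}{o{\left(683 \right)}} + \frac{71095}{U} = \frac{126724}{- \frac{1819}{630} + \frac{1}{2520} \cdot 683} + \frac{71095}{- \frac{202449}{2}} = \frac{126724}{- \frac{1819}{630} + \frac{683}{2520}} + 71095 \left(- \frac{2}{202449}\right) = \frac{126724}{- \frac{6593}{2520}} - \frac{142190}{202449} = 126724 \left(- \frac{2520}{6593}\right) - \frac{142190}{202449} = - \frac{319344480}{6593} - \frac{142190}{202449} = - \frac{64651908090190}{1334746257}$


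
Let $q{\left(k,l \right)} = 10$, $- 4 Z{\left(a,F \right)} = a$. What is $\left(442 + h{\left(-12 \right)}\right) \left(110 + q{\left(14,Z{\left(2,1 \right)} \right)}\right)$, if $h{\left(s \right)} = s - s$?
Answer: $53040$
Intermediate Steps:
$Z{\left(a,F \right)} = - \frac{a}{4}$
$h{\left(s \right)} = 0$
$\left(442 + h{\left(-12 \right)}\right) \left(110 + q{\left(14,Z{\left(2,1 \right)} \right)}\right) = \left(442 + 0\right) \left(110 + 10\right) = 442 \cdot 120 = 53040$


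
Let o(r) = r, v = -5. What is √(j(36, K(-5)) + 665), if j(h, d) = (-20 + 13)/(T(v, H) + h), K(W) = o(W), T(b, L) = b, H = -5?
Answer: 8*√9982/31 ≈ 25.783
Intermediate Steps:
K(W) = W
j(h, d) = -7/(-5 + h) (j(h, d) = (-20 + 13)/(-5 + h) = -7/(-5 + h))
√(j(36, K(-5)) + 665) = √(-7/(-5 + 36) + 665) = √(-7/31 + 665) = √(20608/31) = 8*√9982/31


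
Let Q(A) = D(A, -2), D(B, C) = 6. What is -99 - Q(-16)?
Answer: -105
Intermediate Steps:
Q(A) = 6
-99 - Q(-16) = -99 - 1*6 = -99 - 6 = -105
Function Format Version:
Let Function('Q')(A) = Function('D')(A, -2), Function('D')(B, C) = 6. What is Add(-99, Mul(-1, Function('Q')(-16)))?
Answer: -105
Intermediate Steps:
Function('Q')(A) = 6
Add(-99, Mul(-1, Function('Q')(-16))) = Add(-99, Mul(-1, 6)) = Add(-99, -6) = -105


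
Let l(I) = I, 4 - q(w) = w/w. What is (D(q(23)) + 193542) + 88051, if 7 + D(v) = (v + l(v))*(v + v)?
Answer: 281622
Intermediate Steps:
q(w) = 3 (q(w) = 4 - w/w = 4 - 1*1 = 4 - 1 = 3)
D(v) = -7 + 4*v² (D(v) = -7 + (v + v)*(v + v) = -7 + (2*v)*(2*v) = -7 + 4*v²)
(D(q(23)) + 193542) + 88051 = ((-7 + 4*3²) + 193542) + 88051 = ((-7 + 4*9) + 193542) + 88051 = ((-7 + 36) + 193542) + 88051 = (29 + 193542) + 88051 = 193571 + 88051 = 281622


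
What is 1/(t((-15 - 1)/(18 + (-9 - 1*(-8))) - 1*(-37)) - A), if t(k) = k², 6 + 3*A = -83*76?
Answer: 867/2952053 ≈ 0.00029369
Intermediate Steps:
A = -6314/3 (A = -2 + (-83*76)/3 = -2 + (⅓)*(-6308) = -2 - 6308/3 = -6314/3 ≈ -2104.7)
1/(t((-15 - 1)/(18 + (-9 - 1*(-8))) - 1*(-37)) - A) = 1/(((-15 - 1)/(18 + (-9 - 1*(-8))) - 1*(-37))² - 1*(-6314/3)) = 1/((-16/(18 + (-9 + 8)) + 37)² + 6314/3) = 1/((-16/(18 - 1) + 37)² + 6314/3) = 1/((-16/17 + 37)² + 6314/3) = 1/((613/17)² + 6314/3) = 1/(375769/289 + 6314/3) = 1/(2952053/867) = 867/2952053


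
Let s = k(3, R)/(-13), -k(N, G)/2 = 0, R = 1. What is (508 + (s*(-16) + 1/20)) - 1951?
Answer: -28859/20 ≈ -1442.9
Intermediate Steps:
k(N, G) = 0 (k(N, G) = -2*0 = 0)
s = 0 (s = 0/(-13) = 0*(-1/13) = 0)
(508 + (s*(-16) + 1/20)) - 1951 = (508 + (0*(-16) + 1/20)) - 1951 = (508 + (0 + 1*(1/20))) - 1951 = (508 + (0 + 1/20)) - 1951 = (508 + 1/20) - 1951 = 10161/20 - 1951 = -28859/20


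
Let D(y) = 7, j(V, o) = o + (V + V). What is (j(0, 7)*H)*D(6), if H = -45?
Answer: -2205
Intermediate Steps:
j(V, o) = o + 2*V
(j(0, 7)*H)*D(6) = ((7 + 2*0)*(-45))*7 = ((7 + 0)*(-45))*7 = (7*(-45))*7 = -315*7 = -2205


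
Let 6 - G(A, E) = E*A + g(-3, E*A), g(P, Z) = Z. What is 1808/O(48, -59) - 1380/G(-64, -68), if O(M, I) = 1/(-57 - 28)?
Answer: -668353630/4349 ≈ -1.5368e+5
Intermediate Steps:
O(M, I) = -1/85 (O(M, I) = 1/(-85) = -1/85)
G(A, E) = 6 - 2*A*E (G(A, E) = 6 - (E*A + E*A) = 6 - (A*E + A*E) = 6 - 2*A*E)
1808/O(48, -59) - 1380/G(-64, -68) = 1808/(-1/85) - 1380/(6 - 2*(-64)*(-68)) = 1808*(-85) - 1380/(6 - 8704) = -153680 - 1380/(-8698) = -153680 - 1380*(-1/8698) = -153680 + 690/4349 = -668353630/4349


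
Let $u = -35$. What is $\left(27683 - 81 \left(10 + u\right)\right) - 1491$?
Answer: $28217$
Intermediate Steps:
$\left(27683 - 81 \left(10 + u\right)\right) - 1491 = \left(27683 - 81 \left(10 - 35\right)\right) - 1491 = \left(27683 - -2025\right) - 1491 = \left(27683 + 2025\right) - 1491 = 29708 - 1491 = 28217$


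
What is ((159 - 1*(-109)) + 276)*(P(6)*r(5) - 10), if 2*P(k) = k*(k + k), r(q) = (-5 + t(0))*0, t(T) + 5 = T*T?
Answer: -5440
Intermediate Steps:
t(T) = -5 + T² (t(T) = -5 + T*T = -5 + T²)
r(q) = 0 (r(q) = (-5 + (-5 + 0²))*0 = (-5 + (-5 + 0))*0 = (-5 - 5)*0 = -10*0 = 0)
P(k) = k² (P(k) = (k*(k + k))/2 = (k*(2*k))/2 = (2*k²)/2 = k²)
((159 - 1*(-109)) + 276)*(P(6)*r(5) - 10) = ((159 - 1*(-109)) + 276)*(6²*0 - 10) = ((159 + 109) + 276)*(36*0 - 10) = (268 + 276)*(0 - 10) = 544*(-10) = -5440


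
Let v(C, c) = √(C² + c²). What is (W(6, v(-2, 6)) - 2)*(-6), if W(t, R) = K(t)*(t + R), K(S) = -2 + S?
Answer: -132 - 48*√10 ≈ -283.79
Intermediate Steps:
W(t, R) = (-2 + t)*(R + t) (W(t, R) = (-2 + t)*(t + R) = (-2 + t)*(R + t))
(W(6, v(-2, 6)) - 2)*(-6) = ((-2 + 6)*(√((-2)² + 6²) + 6) - 2)*(-6) = (4*(√(4 + 36) + 6) - 2)*(-6) = (4*(√40 + 6) - 2)*(-6) = (4*(2*√10 + 6) - 2)*(-6) = (4*(6 + 2*√10) - 2)*(-6) = ((24 + 8*√10) - 2)*(-6) = (22 + 8*√10)*(-6) = -132 - 48*√10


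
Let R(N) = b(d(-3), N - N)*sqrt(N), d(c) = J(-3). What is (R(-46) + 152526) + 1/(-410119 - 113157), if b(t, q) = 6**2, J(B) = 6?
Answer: 79813195175/523276 + 36*I*sqrt(46) ≈ 1.5253e+5 + 244.16*I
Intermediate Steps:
d(c) = 6
b(t, q) = 36
R(N) = 36*sqrt(N)
(R(-46) + 152526) + 1/(-410119 - 113157) = (36*sqrt(-46) + 152526) + 1/(-410119 - 113157) = (36*(I*sqrt(46)) + 152526) + 1/(-523276) = (36*I*sqrt(46) + 152526) - 1/523276 = (152526 + 36*I*sqrt(46)) - 1/523276 = 79813195175/523276 + 36*I*sqrt(46)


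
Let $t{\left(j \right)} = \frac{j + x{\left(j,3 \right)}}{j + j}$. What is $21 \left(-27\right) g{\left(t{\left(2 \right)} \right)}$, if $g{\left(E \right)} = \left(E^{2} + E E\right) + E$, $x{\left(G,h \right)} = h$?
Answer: $- \frac{19845}{8} \approx -2480.6$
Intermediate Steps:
$t{\left(j \right)} = \frac{3 + j}{2 j}$ ($t{\left(j \right)} = \frac{j + 3}{j + j} = \frac{3 + j}{2 j}$)
$g{\left(E \right)} = E + 2 E^{2}$ ($g{\left(E \right)} = \left(E^{2} + E^{2}\right) + E = 2 E^{2} + E = E + 2 E^{2}$)
$21 \left(-27\right) g{\left(t{\left(2 \right)} \right)} = 21 \left(-27\right) \frac{3 + 2}{2 \cdot 2} \left(1 + 2 \frac{3 + 2}{2 \cdot 2}\right) = - 567 \cdot \frac{1}{2} \cdot \frac{1}{2} \cdot 5 \left(1 + 2 \cdot \frac{1}{2} \cdot \frac{1}{2} \cdot 5\right) = - 567 \frac{5 \left(1 + 2 \cdot \frac{5}{4}\right)}{4} = - 567 \frac{5 \left(1 + \frac{5}{2}\right)}{4} = - 567 \cdot \frac{5}{4} \cdot \frac{7}{2} = \left(-567\right) \frac{35}{8} = - \frac{19845}{8}$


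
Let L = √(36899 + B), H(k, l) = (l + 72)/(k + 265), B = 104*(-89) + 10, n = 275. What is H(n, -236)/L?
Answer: -41*√27653/3733155 ≈ -0.0018263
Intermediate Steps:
B = -9246 (B = -9256 + 10 = -9246)
H(k, l) = (72 + l)/(265 + k)
L = √27653 (L = √(36899 - 9246) = √27653 ≈ 166.29)
H(n, -236)/L = ((72 - 236)/(265 + 275))/(√27653) = (-164/540)*(√27653/27653) = ((1/540)*(-164))*(√27653/27653) = -41*√27653/3733155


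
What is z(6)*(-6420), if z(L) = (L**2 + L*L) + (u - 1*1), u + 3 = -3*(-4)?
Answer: -513600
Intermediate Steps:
u = 9 (u = -3 - 3*(-4) = -3 + 12 = 9)
z(L) = 8 + 2*L**2 (z(L) = (L**2 + L*L) + (9 - 1*1) = (L**2 + L**2) + (9 - 1) = 2*L**2 + 8 = 8 + 2*L**2)
z(6)*(-6420) = (8 + 2*6**2)*(-6420) = (8 + 2*36)*(-6420) = (8 + 72)*(-6420) = 80*(-6420) = -513600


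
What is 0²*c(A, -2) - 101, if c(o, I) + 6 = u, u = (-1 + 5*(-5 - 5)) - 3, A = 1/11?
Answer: -101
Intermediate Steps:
A = 1/11 ≈ 0.090909
u = -54 (u = (-1 + 5*(-10)) - 3 = (-1 - 50) - 3 = -51 - 3 = -54)
c(o, I) = -60 (c(o, I) = -6 - 54 = -60)
0²*c(A, -2) - 101 = 0²*(-60) - 101 = 0*(-60) - 101 = 0 - 101 = -101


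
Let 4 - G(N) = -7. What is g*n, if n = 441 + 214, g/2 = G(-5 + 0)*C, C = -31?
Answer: -446710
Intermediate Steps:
G(N) = 11 (G(N) = 4 - 1*(-7) = 4 + 7 = 11)
g = -682 (g = 2*(11*(-31)) = 2*(-341) = -682)
n = 655
g*n = -682*655 = -446710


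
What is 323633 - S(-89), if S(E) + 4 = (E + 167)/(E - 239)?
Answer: 53076507/164 ≈ 3.2364e+5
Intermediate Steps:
S(E) = -4 + (167 + E)/(-239 + E) (S(E) = -4 + (E + 167)/(E - 239) = -4 + (167 + E)/(-239 + E))
323633 - S(-89) = 323633 - (1123 - 3*(-89))/(-239 - 89) = 323633 - (1123 + 267)/(-328) = 323633 - (-1)*1390/328 = 323633 - 1*(-695/164) = 323633 + 695/164 = 53076507/164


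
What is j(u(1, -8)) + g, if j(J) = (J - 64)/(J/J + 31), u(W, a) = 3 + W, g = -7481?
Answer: -59863/8 ≈ -7482.9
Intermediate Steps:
j(J) = -2 + J/32 (j(J) = (-64 + J)/(1 + 31) = (-64 + J)/32 = (-64 + J)*(1/32) = -2 + J/32)
j(u(1, -8)) + g = (-2 + (3 + 1)/32) - 7481 = (-2 + (1/32)*4) - 7481 = (-2 + ⅛) - 7481 = -15/8 - 7481 = -59863/8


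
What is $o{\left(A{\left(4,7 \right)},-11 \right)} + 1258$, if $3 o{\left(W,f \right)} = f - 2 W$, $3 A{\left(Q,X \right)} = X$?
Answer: $\frac{11275}{9} \approx 1252.8$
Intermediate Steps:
$A{\left(Q,X \right)} = \frac{X}{3}$
$o{\left(W,f \right)} = - \frac{2 W}{3} + \frac{f}{3}$ ($o{\left(W,f \right)} = \frac{f - 2 W}{3} = - \frac{2 W}{3} + \frac{f}{3}$)
$o{\left(A{\left(4,7 \right)},-11 \right)} + 1258 = \left(- \frac{2 \cdot \frac{1}{3} \cdot 7}{3} + \frac{1}{3} \left(-11\right)\right) + 1258 = \left(\left(- \frac{2}{3}\right) \frac{7}{3} - \frac{11}{3}\right) + 1258 = \left(- \frac{14}{9} - \frac{11}{3}\right) + 1258 = - \frac{47}{9} + 1258 = \frac{11275}{9}$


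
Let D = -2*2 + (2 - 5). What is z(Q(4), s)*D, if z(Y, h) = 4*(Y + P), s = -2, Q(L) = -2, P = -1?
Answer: 84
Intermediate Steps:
D = -7 (D = -4 - 3 = -7)
z(Y, h) = -4 + 4*Y (z(Y, h) = 4*(Y - 1) = 4*(-1 + Y) = -4 + 4*Y)
z(Q(4), s)*D = (-4 + 4*(-2))*(-7) = (-4 - 8)*(-7) = -12*(-7) = 84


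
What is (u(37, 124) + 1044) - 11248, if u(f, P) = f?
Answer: -10167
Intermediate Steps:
(u(37, 124) + 1044) - 11248 = (37 + 1044) - 11248 = 1081 - 11248 = -10167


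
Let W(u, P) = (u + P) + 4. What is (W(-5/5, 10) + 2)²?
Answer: 225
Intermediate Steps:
W(u, P) = 4 + P + u (W(u, P) = (P + u) + 4 = 4 + P + u)
(W(-5/5, 10) + 2)² = ((4 + 10 - 5/5) + 2)² = ((4 + 10 - 5*⅕) + 2)² = ((4 + 10 - 1) + 2)² = (13 + 2)² = 15² = 225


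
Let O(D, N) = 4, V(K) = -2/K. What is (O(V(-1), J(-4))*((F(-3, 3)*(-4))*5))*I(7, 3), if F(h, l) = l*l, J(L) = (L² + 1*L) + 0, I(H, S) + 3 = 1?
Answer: 1440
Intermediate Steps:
I(H, S) = -2 (I(H, S) = -3 + 1 = -2)
J(L) = L + L² (J(L) = (L² + L) + 0 = (L + L²) + 0 = L + L²)
F(h, l) = l²
(O(V(-1), J(-4))*((F(-3, 3)*(-4))*5))*I(7, 3) = (4*((3²*(-4))*5))*(-2) = (4*((9*(-4))*5))*(-2) = (4*(-36*5))*(-2) = (4*(-180))*(-2) = -720*(-2) = 1440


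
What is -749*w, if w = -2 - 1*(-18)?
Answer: -11984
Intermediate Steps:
w = 16 (w = -2 + 18 = 16)
-749*w = -749*16 = -11984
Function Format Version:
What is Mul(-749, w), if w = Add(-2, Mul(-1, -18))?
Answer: -11984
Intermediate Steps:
w = 16 (w = Add(-2, 18) = 16)
Mul(-749, w) = Mul(-749, 16) = -11984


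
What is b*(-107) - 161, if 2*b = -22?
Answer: 1016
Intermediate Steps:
b = -11 (b = (½)*(-22) = -11)
b*(-107) - 161 = -11*(-107) - 161 = 1177 - 161 = 1016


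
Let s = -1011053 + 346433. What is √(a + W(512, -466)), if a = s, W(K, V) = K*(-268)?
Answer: 14*I*√4091 ≈ 895.45*I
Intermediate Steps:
W(K, V) = -268*K
s = -664620
a = -664620
√(a + W(512, -466)) = √(-664620 - 268*512) = √(-664620 - 137216) = √(-801836) = 14*I*√4091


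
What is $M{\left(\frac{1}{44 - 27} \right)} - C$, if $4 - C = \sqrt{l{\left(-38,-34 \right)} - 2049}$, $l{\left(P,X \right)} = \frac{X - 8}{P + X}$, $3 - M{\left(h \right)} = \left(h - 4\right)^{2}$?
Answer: $- \frac{4778}{289} + \frac{i \sqrt{73743}}{6} \approx -16.533 + 45.259 i$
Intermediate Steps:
$M{\left(h \right)} = 3 - \left(-4 + h\right)^{2}$ ($M{\left(h \right)} = 3 - \left(h - 4\right)^{2} = 3 - \left(-4 + h\right)^{2}$)
$l{\left(P,X \right)} = \frac{-8 + X}{P + X}$
$C = 4 - \frac{i \sqrt{73743}}{6}$ ($C = 4 - \sqrt{\frac{-8 - 34}{-38 - 34} - 2049} = 4 - \sqrt{\frac{1}{-72} \left(-42\right) - 2049} = 4 - \sqrt{\left(- \frac{1}{72}\right) \left(-42\right) - 2049} = 4 - \sqrt{\frac{7}{12} - 2049} = 4 - \sqrt{- \frac{24581}{12}} = 4 - \frac{i \sqrt{73743}}{6} \approx 4.0 - 45.259 i$)
$M{\left(\frac{1}{44 - 27} \right)} - C = \left(3 - \left(-4 + \frac{1}{44 - 27}\right)^{2}\right) - \left(4 - \frac{i \sqrt{73743}}{6}\right) = \left(3 - \left(-4 + \frac{1}{17}\right)^{2}\right) - \left(4 - \frac{i \sqrt{73743}}{6}\right) = \left(3 - \left(- \frac{67}{17}\right)^{2}\right) - \left(4 - \frac{i \sqrt{73743}}{6}\right) = \left(3 - \frac{4489}{289}\right) - \left(4 - \frac{i \sqrt{73743}}{6}\right) = - \frac{3622}{289} - \left(4 - \frac{i \sqrt{73743}}{6}\right) = - \frac{4778}{289} + \frac{i \sqrt{73743}}{6}$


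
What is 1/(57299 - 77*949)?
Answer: -1/15774 ≈ -6.3395e-5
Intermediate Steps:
1/(57299 - 77*949) = 1/(57299 - 73073) = 1/(-15774) = -1/15774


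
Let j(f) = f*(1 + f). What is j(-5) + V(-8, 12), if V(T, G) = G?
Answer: 32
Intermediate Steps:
j(-5) + V(-8, 12) = -5*(1 - 5) + 12 = -5*(-4) + 12 = 20 + 12 = 32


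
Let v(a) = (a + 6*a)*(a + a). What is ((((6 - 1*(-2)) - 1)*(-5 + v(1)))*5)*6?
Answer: 1890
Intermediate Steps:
v(a) = 14*a² (v(a) = (7*a)*(2*a) = 14*a²)
((((6 - 1*(-2)) - 1)*(-5 + v(1)))*5)*6 = ((((6 - 1*(-2)) - 1)*(-5 + 14*1²))*5)*6 = ((((6 + 2) - 1)*(-5 + 14*1))*5)*6 = (((8 - 1)*(-5 + 14))*5)*6 = ((7*9)*5)*6 = (63*5)*6 = 315*6 = 1890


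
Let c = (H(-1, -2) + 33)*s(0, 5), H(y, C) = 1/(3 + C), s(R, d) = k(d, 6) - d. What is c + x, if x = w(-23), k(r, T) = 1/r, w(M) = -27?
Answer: -951/5 ≈ -190.20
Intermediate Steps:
x = -27
s(R, d) = 1/d - d
c = -816/5 (c = (1/(3 - 2) + 33)*(1/5 - 1*5) = (1/1 + 33)*(1/5 - 5) = (1 + 33)*(-24/5) = 34*(-24/5) = -816/5 ≈ -163.20)
c + x = -816/5 - 27 = -951/5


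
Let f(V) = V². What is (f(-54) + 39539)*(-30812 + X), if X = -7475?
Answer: -1625474585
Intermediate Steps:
(f(-54) + 39539)*(-30812 + X) = ((-54)² + 39539)*(-30812 - 7475) = (2916 + 39539)*(-38287) = 42455*(-38287) = -1625474585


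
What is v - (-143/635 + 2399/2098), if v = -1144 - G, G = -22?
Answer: -1495985411/1332230 ≈ -1122.9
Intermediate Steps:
v = -1122 (v = -1144 - 1*(-22) = -1144 + 22 = -1122)
v - (-143/635 + 2399/2098) = -1122 - (-143/635 + 2399/2098) = -1122 - 1*1223351/1332230 = -1122 - 1223351/1332230 = -1495985411/1332230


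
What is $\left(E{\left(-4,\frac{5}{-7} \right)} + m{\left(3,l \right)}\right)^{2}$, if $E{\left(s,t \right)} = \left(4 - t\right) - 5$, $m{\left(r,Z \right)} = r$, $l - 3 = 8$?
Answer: $\frac{361}{49} \approx 7.3673$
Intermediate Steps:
$l = 11$ ($l = 3 + 8 = 11$)
$E{\left(s,t \right)} = -1 - t$ ($E{\left(s,t \right)} = \left(4 - t\right) - 5 = -1 - t$)
$\left(E{\left(-4,\frac{5}{-7} \right)} + m{\left(3,l \right)}\right)^{2} = \left(\left(-1 - \frac{5}{-7}\right) + 3\right)^{2} = \left(\left(-1 - 5 \left(- \frac{1}{7}\right)\right) + 3\right)^{2} = \left(\left(-1 - - \frac{5}{7}\right) + 3\right)^{2} = \left(\left(-1 + \frac{5}{7}\right) + 3\right)^{2} = \left(- \frac{2}{7} + 3\right)^{2} = \left(\frac{19}{7}\right)^{2} = \frac{361}{49}$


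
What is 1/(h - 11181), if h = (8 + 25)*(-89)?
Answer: -1/14118 ≈ -7.0832e-5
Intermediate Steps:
h = -2937 (h = 33*(-89) = -2937)
1/(h - 11181) = 1/(-2937 - 11181) = 1/(-14118) = -1/14118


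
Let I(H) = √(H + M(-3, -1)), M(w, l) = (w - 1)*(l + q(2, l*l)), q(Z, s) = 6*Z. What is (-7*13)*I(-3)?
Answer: -91*I*√47 ≈ -623.86*I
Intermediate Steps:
M(w, l) = (-1 + w)*(12 + l) (M(w, l) = (w - 1)*(l + 6*2) = (-1 + w)*(l + 12) = (-1 + w)*(12 + l))
I(H) = √(-44 + H) (I(H) = √(H + (-12 - 1*(-1) + 12*(-3) - 1*(-3))) = √(H + (-12 + 1 - 36 + 3)) = √(H - 44) = √(-44 + H))
(-7*13)*I(-3) = (-7*13)*√(-44 - 3) = -91*I*√47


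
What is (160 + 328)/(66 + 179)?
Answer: 488/245 ≈ 1.9918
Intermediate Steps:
(160 + 328)/(66 + 179) = 488/245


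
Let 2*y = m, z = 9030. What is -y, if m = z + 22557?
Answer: -31587/2 ≈ -15794.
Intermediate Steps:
m = 31587 (m = 9030 + 22557 = 31587)
y = 31587/2 (y = (½)*31587 = 31587/2 ≈ 15794.)
-y = -1*31587/2 = -31587/2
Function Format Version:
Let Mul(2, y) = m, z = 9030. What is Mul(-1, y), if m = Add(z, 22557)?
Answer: Rational(-31587, 2) ≈ -15794.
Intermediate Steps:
m = 31587 (m = Add(9030, 22557) = 31587)
y = Rational(31587, 2) (y = Mul(Rational(1, 2), 31587) = Rational(31587, 2) ≈ 15794.)
Mul(-1, y) = Mul(-1, Rational(31587, 2)) = Rational(-31587, 2)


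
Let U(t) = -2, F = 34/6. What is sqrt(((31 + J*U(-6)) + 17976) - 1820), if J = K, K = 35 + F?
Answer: sqrt(144951)/3 ≈ 126.91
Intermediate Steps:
F = 17/3 (F = 34*(1/6) = 17/3 ≈ 5.6667)
K = 122/3 (K = 35 + 17/3 = 122/3 ≈ 40.667)
J = 122/3 ≈ 40.667
sqrt(((31 + J*U(-6)) + 17976) - 1820) = sqrt(((31 + (122/3)*(-2)) + 17976) - 1820) = sqrt(((31 - 244/3) + 17976) - 1820) = sqrt((-151/3 + 17976) - 1820) = sqrt(53777/3 - 1820) = sqrt(48317/3) = sqrt(144951)/3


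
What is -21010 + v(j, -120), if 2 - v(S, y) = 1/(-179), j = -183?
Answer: -3760431/179 ≈ -21008.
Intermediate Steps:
v(S, y) = 359/179 (v(S, y) = 2 - 1/(-179) = 2 - 1*(-1/179) = 2 + 1/179 = 359/179)
-21010 + v(j, -120) = -21010 + 359/179 = -3760431/179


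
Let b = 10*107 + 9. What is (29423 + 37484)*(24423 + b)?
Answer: 1706262314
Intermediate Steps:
b = 1079 (b = 1070 + 9 = 1079)
(29423 + 37484)*(24423 + b) = (29423 + 37484)*(24423 + 1079) = 66907*25502 = 1706262314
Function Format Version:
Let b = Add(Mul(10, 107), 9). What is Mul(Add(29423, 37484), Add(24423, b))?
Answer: 1706262314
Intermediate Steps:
b = 1079 (b = Add(1070, 9) = 1079)
Mul(Add(29423, 37484), Add(24423, b)) = Mul(Add(29423, 37484), Add(24423, 1079)) = Mul(66907, 25502) = 1706262314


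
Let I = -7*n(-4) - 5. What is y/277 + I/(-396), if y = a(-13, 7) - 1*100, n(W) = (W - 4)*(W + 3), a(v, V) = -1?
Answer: -23099/109692 ≈ -0.21058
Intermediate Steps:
n(W) = (-4 + W)*(3 + W)
y = -101 (y = -1 - 1*100 = -1 - 100 = -101)
I = -61 (I = -7*(-12 + (-4)² - 1*(-4)) - 5 = -7*(-12 + 16 + 4) - 5 = -7*8 - 5 = -56 - 5 = -61)
y/277 + I/(-396) = -101/277 - 61/(-396) = -101*1/277 - 61*(-1/396) = -101/277 + 61/396 = -23099/109692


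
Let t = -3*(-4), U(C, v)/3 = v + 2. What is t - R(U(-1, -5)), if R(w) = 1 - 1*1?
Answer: 12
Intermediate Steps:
U(C, v) = 6 + 3*v (U(C, v) = 3*(v + 2) = 3*(2 + v) = 6 + 3*v)
R(w) = 0 (R(w) = 1 - 1 = 0)
t = 12
t - R(U(-1, -5)) = 12 - 1*0 = 12 + 0 = 12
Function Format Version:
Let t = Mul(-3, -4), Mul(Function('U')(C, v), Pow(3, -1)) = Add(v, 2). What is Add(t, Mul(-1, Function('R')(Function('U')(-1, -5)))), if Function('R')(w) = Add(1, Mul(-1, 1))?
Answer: 12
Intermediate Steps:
Function('U')(C, v) = Add(6, Mul(3, v)) (Function('U')(C, v) = Mul(3, Add(v, 2)) = Mul(3, Add(2, v)) = Add(6, Mul(3, v)))
Function('R')(w) = 0 (Function('R')(w) = Add(1, -1) = 0)
t = 12
Add(t, Mul(-1, Function('R')(Function('U')(-1, -5)))) = Add(12, Mul(-1, 0)) = Add(12, 0) = 12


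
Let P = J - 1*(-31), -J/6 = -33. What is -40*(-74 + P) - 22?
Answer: -6222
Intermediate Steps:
J = 198 (J = -6*(-33) = 198)
P = 229 (P = 198 - 1*(-31) = 198 + 31 = 229)
-40*(-74 + P) - 22 = -40*(-74 + 229) - 22 = -40*155 - 22 = -6200 - 22 = -6222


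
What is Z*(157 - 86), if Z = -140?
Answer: -9940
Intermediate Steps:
Z*(157 - 86) = -140*(157 - 86) = -140*71 = -9940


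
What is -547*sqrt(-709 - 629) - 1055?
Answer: -1055 - 547*I*sqrt(1338) ≈ -1055.0 - 20009.0*I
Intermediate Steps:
-547*sqrt(-709 - 629) - 1055 = -547*I*sqrt(1338) - 1055 = -1055 - 547*I*sqrt(1338)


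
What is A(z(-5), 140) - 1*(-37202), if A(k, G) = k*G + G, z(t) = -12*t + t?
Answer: 45042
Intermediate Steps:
z(t) = -11*t
A(k, G) = G + G*k (A(k, G) = G*k + G = G + G*k)
A(z(-5), 140) - 1*(-37202) = 140*(1 - 11*(-5)) - 1*(-37202) = 140*(1 + 55) + 37202 = 140*56 + 37202 = 7840 + 37202 = 45042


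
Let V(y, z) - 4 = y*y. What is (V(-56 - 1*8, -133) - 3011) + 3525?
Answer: 4614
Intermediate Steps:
V(y, z) = 4 + y² (V(y, z) = 4 + y*y = 4 + y²)
(V(-56 - 1*8, -133) - 3011) + 3525 = ((4 + (-56 - 1*8)²) - 3011) + 3525 = ((4 + (-56 - 8)²) - 3011) + 3525 = ((4 + (-64)²) - 3011) + 3525 = ((4 + 4096) - 3011) + 3525 = (4100 - 3011) + 3525 = 1089 + 3525 = 4614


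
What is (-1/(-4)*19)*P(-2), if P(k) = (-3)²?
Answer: 171/4 ≈ 42.750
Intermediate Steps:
P(k) = 9
(-1/(-4)*19)*P(-2) = (-1/(-4)*19)*9 = (-1*(-¼)*19)*9 = ((¼)*19)*9 = (19/4)*9 = 171/4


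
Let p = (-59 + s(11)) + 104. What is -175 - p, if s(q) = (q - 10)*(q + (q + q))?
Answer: -253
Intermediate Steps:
s(q) = 3*q*(-10 + q) (s(q) = (-10 + q)*(q + 2*q) = (-10 + q)*(3*q) = 3*q*(-10 + q))
p = 78 (p = (-59 + 3*11*(-10 + 11)) + 104 = (-59 + 3*11*1) + 104 = (-59 + 33) + 104 = -26 + 104 = 78)
-175 - p = -175 - 1*78 = -175 - 78 = -253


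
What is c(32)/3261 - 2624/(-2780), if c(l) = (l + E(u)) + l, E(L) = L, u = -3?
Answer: 2181611/2266395 ≈ 0.96259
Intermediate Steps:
c(l) = -3 + 2*l (c(l) = (l - 3) + l = (-3 + l) + l = -3 + 2*l)
c(32)/3261 - 2624/(-2780) = (-3 + 2*32)/3261 - 2624/(-2780) = (-3 + 64)*(1/3261) - 2624*(-1/2780) = 61*(1/3261) + 656/695 = 61/3261 + 656/695 = 2181611/2266395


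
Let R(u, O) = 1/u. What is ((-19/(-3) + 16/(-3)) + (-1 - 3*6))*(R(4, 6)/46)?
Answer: -9/92 ≈ -0.097826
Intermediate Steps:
((-19/(-3) + 16/(-3)) + (-1 - 3*6))*(R(4, 6)/46) = ((-19/(-3) + 16/(-3)) + (-1 - 3*6))*(1/(4*46)) = ((-19*(-⅓) + 16*(-⅓)) + (-1 - 18))*((¼)*(1/46)) = ((19/3 - 16/3) - 19)*(1/184) = (1 - 19)*(1/184) = -18*1/184 = -9/92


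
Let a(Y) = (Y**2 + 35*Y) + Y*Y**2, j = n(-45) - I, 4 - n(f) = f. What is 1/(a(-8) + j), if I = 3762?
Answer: -1/4441 ≈ -0.00022517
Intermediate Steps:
n(f) = 4 - f
j = -3713 (j = (4 - 1*(-45)) - 1*3762 = (4 + 45) - 3762 = 49 - 3762 = -3713)
a(Y) = Y**2 + Y**3 + 35*Y (a(Y) = (Y**2 + 35*Y) + Y**3 = Y**2 + Y**3 + 35*Y)
1/(a(-8) + j) = 1/(-8*(35 - 8 + (-8)**2) - 3713) = 1/(-8*(35 - 8 + 64) - 3713) = 1/(-8*91 - 3713) = 1/(-728 - 3713) = 1/(-4441) = -1/4441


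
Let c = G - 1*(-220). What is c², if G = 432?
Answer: 425104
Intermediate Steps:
c = 652 (c = 432 - 1*(-220) = 432 + 220 = 652)
c² = 652² = 425104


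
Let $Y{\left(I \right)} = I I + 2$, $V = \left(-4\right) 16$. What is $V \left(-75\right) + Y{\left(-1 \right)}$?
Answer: $4803$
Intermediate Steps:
$V = -64$
$Y{\left(I \right)} = 2 + I^{2}$ ($Y{\left(I \right)} = I^{2} + 2 = 2 + I^{2}$)
$V \left(-75\right) + Y{\left(-1 \right)} = \left(-64\right) \left(-75\right) + \left(2 + \left(-1\right)^{2}\right) = 4800 + \left(2 + 1\right) = 4800 + 3 = 4803$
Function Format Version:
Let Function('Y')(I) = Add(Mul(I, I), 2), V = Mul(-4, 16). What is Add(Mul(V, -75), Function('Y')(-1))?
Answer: 4803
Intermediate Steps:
V = -64
Function('Y')(I) = Add(2, Pow(I, 2)) (Function('Y')(I) = Add(Pow(I, 2), 2) = Add(2, Pow(I, 2)))
Add(Mul(V, -75), Function('Y')(-1)) = Add(Mul(-64, -75), Add(2, Pow(-1, 2))) = Add(4800, Add(2, 1)) = Add(4800, 3) = 4803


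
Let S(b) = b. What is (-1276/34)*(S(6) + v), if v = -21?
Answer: 9570/17 ≈ 562.94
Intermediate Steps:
(-1276/34)*(S(6) + v) = (-1276/34)*(6 - 21) = -1276/34*(-15) = -44*29/34*(-15) = -638/17*(-15) = 9570/17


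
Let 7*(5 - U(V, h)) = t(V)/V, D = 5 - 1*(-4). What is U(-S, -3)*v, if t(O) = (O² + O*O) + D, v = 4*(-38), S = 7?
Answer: -53504/49 ≈ -1091.9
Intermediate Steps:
v = -152
D = 9 (D = 5 + 4 = 9)
t(O) = 9 + 2*O² (t(O) = (O² + O*O) + 9 = (O² + O²) + 9 = 2*O² + 9 = 9 + 2*O²)
U(V, h) = 5 - (9 + 2*V²)/(7*V)
U(-S, -3)*v = (5 - 9/(7*((-1*7))) - (-2)*7/7)*(-152) = (5 - 9/7/(-7) - 2/7*(-7))*(-152) = (5 - 9/7*(-⅐) + 2)*(-152) = (5 + 9/49 + 2)*(-152) = (352/49)*(-152) = -53504/49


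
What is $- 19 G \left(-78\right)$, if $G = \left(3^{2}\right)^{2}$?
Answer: $120042$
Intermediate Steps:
$G = 81$ ($G = 9^{2} = 81$)
$- 19 G \left(-78\right) = \left(-19\right) 81 \left(-78\right) = \left(-1539\right) \left(-78\right) = 120042$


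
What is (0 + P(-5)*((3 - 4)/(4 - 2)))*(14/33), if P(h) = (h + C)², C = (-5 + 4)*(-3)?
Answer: -28/33 ≈ -0.84848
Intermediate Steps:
C = 3 (C = -1*(-3) = 3)
P(h) = (3 + h)² (P(h) = (h + 3)² = (3 + h)²)
(0 + P(-5)*((3 - 4)/(4 - 2)))*(14/33) = (0 + (3 - 5)²*((3 - 4)/(4 - 2)))*(14/33) = (0 + (-2)²*(-1/2))*(14*(1/33)) = (0 + 4*(-1*½))*(14/33) = (0 + 4*(-½))*(14/33) = (0 - 2)*(14/33) = -2*14/33 = -28/33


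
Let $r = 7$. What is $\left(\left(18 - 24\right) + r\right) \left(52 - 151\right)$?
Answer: $-99$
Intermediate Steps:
$\left(\left(18 - 24\right) + r\right) \left(52 - 151\right) = \left(\left(18 - 24\right) + 7\right) \left(52 - 151\right) = \left(-6 + 7\right) \left(-99\right) = 1 \left(-99\right) = -99$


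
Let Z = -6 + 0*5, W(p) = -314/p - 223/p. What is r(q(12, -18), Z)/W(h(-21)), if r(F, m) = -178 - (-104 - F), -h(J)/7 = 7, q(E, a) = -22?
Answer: -1568/179 ≈ -8.7598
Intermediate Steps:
h(J) = -49 (h(J) = -7*7 = -49)
W(p) = -537/p
Z = -6 (Z = -6 + 0 = -6)
r(F, m) = -74 + F (r(F, m) = -178 + (104 + F) = -74 + F)
r(q(12, -18), Z)/W(h(-21)) = (-74 - 22)/((-537/(-49))) = -96/((-537*(-1/49))) = -96/537/49 = -96*49/537 = -1568/179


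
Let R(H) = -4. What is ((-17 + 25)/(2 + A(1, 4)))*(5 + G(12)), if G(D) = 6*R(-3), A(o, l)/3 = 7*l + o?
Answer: -152/89 ≈ -1.7079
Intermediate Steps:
A(o, l) = 3*o + 21*l (A(o, l) = 3*(7*l + o) = 3*(o + 7*l) = 3*o + 21*l)
G(D) = -24 (G(D) = 6*(-4) = -24)
((-17 + 25)/(2 + A(1, 4)))*(5 + G(12)) = ((-17 + 25)/(2 + (3*1 + 21*4)))*(5 - 24) = (8/(2 + (3 + 84)))*(-19) = (8/(2 + 87))*(-19) = (8/89)*(-19) = -152/89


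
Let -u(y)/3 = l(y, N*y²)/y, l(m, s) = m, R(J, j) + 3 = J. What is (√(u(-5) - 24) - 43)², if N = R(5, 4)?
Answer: 1822 - 258*I*√3 ≈ 1822.0 - 446.87*I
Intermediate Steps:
R(J, j) = -3 + J
N = 2 (N = -3 + 5 = 2)
u(y) = -3 (u(y) = -3*y/y = -3*1 = -3)
(√(u(-5) - 24) - 43)² = (√(-3 - 24) - 43)² = (√(-27) - 43)² = (3*I*√3 - 43)² = (-43 + 3*I*√3)²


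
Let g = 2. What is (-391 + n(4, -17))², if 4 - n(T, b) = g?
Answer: 151321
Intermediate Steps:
n(T, b) = 2 (n(T, b) = 4 - 1*2 = 4 - 2 = 2)
(-391 + n(4, -17))² = (-391 + 2)² = (-389)² = 151321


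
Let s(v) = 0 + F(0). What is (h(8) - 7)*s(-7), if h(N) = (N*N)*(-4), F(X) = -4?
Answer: 1052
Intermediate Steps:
h(N) = -4*N**2 (h(N) = N**2*(-4) = -4*N**2)
s(v) = -4 (s(v) = 0 - 4 = -4)
(h(8) - 7)*s(-7) = (-4*8**2 - 7)*(-4) = (-4*64 - 7)*(-4) = (-256 - 7)*(-4) = -263*(-4) = 1052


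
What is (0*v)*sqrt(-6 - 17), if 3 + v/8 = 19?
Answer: 0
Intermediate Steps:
v = 128 (v = -24 + 8*19 = -24 + 152 = 128)
(0*v)*sqrt(-6 - 17) = (0*128)*sqrt(-6 - 17) = 0*sqrt(-23) = 0*(I*sqrt(23)) = 0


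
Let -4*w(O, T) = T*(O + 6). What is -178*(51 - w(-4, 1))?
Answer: -9167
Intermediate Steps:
w(O, T) = -T*(6 + O)/4 (w(O, T) = -T*(O + 6)/4 = -T*(6 + O)/4)
-178*(51 - w(-4, 1)) = -178*(51 - (-1)*(6 - 4)/4) = -178*(51 - (-1)*2/4) = -178*(51 - 1*(-½)) = -178*(51 + ½) = -178*103/2 = -9167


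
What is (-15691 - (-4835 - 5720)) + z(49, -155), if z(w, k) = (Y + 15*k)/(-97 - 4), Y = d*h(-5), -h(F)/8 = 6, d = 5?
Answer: -516171/101 ≈ -5110.6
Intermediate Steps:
h(F) = -48 (h(F) = -8*6 = -48)
Y = -240 (Y = 5*(-48) = -240)
z(w, k) = 240/101 - 15*k/101 (z(w, k) = (-240 + 15*k)/(-97 - 4) = (-240 + 15*k)/(-101) = (-240 + 15*k)*(-1/101) = 240/101 - 15*k/101)
(-15691 - (-4835 - 5720)) + z(49, -155) = (-15691 - (-4835 - 5720)) + (240/101 - 15/101*(-155)) = (-15691 - 1*(-10555)) + (240/101 + 2325/101) = (-15691 + 10555) + 2565/101 = -5136 + 2565/101 = -516171/101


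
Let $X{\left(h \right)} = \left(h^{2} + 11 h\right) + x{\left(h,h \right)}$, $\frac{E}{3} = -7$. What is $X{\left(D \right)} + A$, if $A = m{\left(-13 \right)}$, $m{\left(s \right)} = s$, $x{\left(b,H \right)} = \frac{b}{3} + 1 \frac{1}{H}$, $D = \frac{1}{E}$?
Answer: $- \frac{5077}{147} \approx -34.537$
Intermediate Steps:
$E = -21$ ($E = 3 \left(-7\right) = -21$)
$D = - \frac{1}{21}$ ($D = \frac{1}{-21} = - \frac{1}{21} \approx -0.047619$)
$x{\left(b,H \right)} = \frac{1}{H} + \frac{b}{3}$ ($x{\left(b,H \right)} = b \frac{1}{3} + \frac{1}{H} = \frac{b}{3} + \frac{1}{H} = \frac{1}{H} + \frac{b}{3}$)
$X{\left(h \right)} = \frac{1}{h} + h^{2} + \frac{34 h}{3}$ ($X{\left(h \right)} = \left(h^{2} + 11 h\right) + \left(\frac{1}{h} + \frac{h}{3}\right) = \frac{1}{h} + h^{2} + \frac{34 h}{3}$)
$A = -13$
$X{\left(D \right)} + A = \left(\frac{1}{- \frac{1}{21}} + \left(- \frac{1}{21}\right)^{2} + \frac{34}{3} \left(- \frac{1}{21}\right)\right) - 13 = \left(-21 + \frac{1}{441} - \frac{34}{63}\right) - 13 = - \frac{3166}{147} - 13 = - \frac{5077}{147}$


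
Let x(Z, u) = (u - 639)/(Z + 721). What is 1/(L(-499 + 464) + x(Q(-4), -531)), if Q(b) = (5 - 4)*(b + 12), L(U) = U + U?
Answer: -81/5800 ≈ -0.013966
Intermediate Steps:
L(U) = 2*U
Q(b) = 12 + b (Q(b) = 1*(12 + b) = 12 + b)
x(Z, u) = (-639 + u)/(721 + Z)
1/(L(-499 + 464) + x(Q(-4), -531)) = 1/(2*(-499 + 464) + (-639 - 531)/(721 + (12 - 4))) = 1/(2*(-35) - 1170/(721 + 8)) = 1/(-70 - 1170/729) = 1/(-70 + (1/729)*(-1170)) = 1/(-70 - 130/81) = 1/(-5800/81) = -81/5800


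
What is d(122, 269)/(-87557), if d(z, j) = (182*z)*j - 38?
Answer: -5972838/87557 ≈ -68.217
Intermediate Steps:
d(z, j) = -38 + 182*j*z (d(z, j) = 182*j*z - 38 = -38 + 182*j*z)
d(122, 269)/(-87557) = (-38 + 182*269*122)/(-87557) = (-38 + 5972876)*(-1/87557) = 5972838*(-1/87557) = -5972838/87557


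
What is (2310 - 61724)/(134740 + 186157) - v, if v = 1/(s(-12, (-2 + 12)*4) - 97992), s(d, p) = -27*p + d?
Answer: -5886655879/31795758348 ≈ -0.18514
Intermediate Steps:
s(d, p) = d - 27*p
v = -1/99084 (v = 1/((-12 - 27*(-2 + 12)*4) - 97992) = 1/((-12 - 270*4) - 97992) = 1/((-12 - 27*40) - 97992) = 1/((-12 - 1080) - 97992) = 1/(-1092 - 97992) = 1/(-99084) = -1/99084 ≈ -1.0092e-5)
(2310 - 61724)/(134740 + 186157) - v = (2310 - 61724)/(134740 + 186157) - 1*(-1/99084) = -59414/320897 + 1/99084 = -5886655879/31795758348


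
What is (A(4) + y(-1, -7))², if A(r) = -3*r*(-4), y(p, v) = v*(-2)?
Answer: 3844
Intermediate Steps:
y(p, v) = -2*v
A(r) = 12*r
(A(4) + y(-1, -7))² = (12*4 - 2*(-7))² = (48 + 14)² = 62² = 3844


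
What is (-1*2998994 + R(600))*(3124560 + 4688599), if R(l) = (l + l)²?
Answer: -12180668002046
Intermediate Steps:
R(l) = 4*l² (R(l) = (2*l)² = 4*l²)
(-1*2998994 + R(600))*(3124560 + 4688599) = (-1*2998994 + 4*600²)*(3124560 + 4688599) = (-2998994 + 4*360000)*7813159 = (-2998994 + 1440000)*7813159 = -1558994*7813159 = -12180668002046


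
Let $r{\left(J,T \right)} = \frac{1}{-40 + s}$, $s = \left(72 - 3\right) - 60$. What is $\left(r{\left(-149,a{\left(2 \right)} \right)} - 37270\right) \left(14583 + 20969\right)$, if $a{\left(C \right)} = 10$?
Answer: $- \frac{41075749792}{31} \approx -1.325 \cdot 10^{9}$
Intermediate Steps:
$s = 9$ ($s = 69 - 60 = 9$)
$r{\left(J,T \right)} = - \frac{1}{31}$ ($r{\left(J,T \right)} = \frac{1}{-40 + 9} = \frac{1}{-31} = - \frac{1}{31}$)
$\left(r{\left(-149,a{\left(2 \right)} \right)} - 37270\right) \left(14583 + 20969\right) = \left(- \frac{1}{31} - 37270\right) \left(14583 + 20969\right) = \left(- \frac{1155371}{31}\right) 35552 = - \frac{41075749792}{31}$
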